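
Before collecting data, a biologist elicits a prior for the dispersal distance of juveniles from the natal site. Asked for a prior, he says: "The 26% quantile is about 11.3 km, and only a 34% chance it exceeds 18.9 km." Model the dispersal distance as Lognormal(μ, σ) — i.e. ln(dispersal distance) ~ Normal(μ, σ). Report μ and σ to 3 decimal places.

μ ≈ 2.738, σ ≈ 0.487

If T ~ Lognormal(μ,σ) then ln T ~ Normal(μ,σ), so the p-quantile of ln T is μ + z_p·σ.
ln(11.3) = 2.425 and ln(18.9) = 2.939; z_{0.26} = -0.6433, z_{0.66} = 0.4125.
σ = (2.939 − 2.425)/(0.4125 − (-0.6433)) = 0.487.
μ = 2.425 − (-0.6433)·0.487 = 2.738.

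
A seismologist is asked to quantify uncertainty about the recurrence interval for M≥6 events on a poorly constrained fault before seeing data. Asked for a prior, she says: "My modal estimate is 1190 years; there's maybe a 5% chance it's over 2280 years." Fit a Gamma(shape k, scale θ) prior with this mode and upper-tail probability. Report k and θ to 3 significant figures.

k ≈ 7.57, θ ≈ 181

Gamma(k,θ) with k>1 has mode (k−1)θ, so θ = 1190/(k−1).
Need P(X < 2280) = 0.95 with θ tied to k this way. Start at k = 2, θ = 1190: P(X<2280) ≈ 0.571.
Too low — raise k to concentrate. Iterating converges to k ≈ 7.57.
Then θ = 1190/(7.57−1) ≈ 181.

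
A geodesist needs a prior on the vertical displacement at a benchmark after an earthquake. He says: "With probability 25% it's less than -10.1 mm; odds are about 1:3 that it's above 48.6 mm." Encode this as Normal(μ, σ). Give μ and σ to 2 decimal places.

μ = 19.25, σ = 43.51

The p-quantile of Normal(μ,σ) is μ + z_p·σ, with z_{0.25} = -0.6745 and z_{0.75} = 0.6745.
Eliminate σ: μ = (z₂·x₁ − z₁·x₂)/(z₂ − z₁) = (0.6745·-10.1 − (-0.6745)·48.6)/1.349 = 19.25.
Then σ = (x₂ − x₁)/(z₂ − z₁) = (48.6 − -10.1)/1.349 = 43.51.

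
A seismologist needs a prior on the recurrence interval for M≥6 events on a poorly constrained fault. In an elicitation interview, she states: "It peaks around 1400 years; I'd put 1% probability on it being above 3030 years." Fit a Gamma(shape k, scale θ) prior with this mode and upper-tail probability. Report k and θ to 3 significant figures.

k ≈ 9.11, θ ≈ 173

Gamma(k,θ) with k>1 has mode (k−1)θ, so θ = 1400/(k−1).
Need P(X < 3030) = 0.99 with θ tied to k this way. Start at k = 2, θ = 1400: P(X<3030) ≈ 0.637.
Too low — raise k to concentrate. Iterating converges to k ≈ 9.11.
Then θ = 1400/(9.11−1) ≈ 173.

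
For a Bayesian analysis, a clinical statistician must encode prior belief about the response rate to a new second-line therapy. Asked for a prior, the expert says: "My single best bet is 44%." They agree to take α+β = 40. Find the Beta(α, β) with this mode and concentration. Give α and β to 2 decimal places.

α = 17.72, β = 22.28

For α,β > 1 the Beta mode is (α−1)/(α+β−2). With α+β = 40, the mode is (α−1)/38.
Set (α−1)/38 = 0.44 → α = 1 + 0.44·38 = 17.72.
β = 40 − α = 22.28.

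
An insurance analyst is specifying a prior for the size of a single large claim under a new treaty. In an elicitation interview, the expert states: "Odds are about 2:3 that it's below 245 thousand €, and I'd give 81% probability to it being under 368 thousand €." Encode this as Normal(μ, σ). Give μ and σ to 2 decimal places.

μ = 272.55, σ = 108.73

The p-quantile of Normal(μ,σ) is μ + z_p·σ, with z_{0.4} = -0.2533 and z_{0.81} = 0.8779.
Eliminate σ: μ = (z₂·x₁ − z₁·x₂)/(z₂ − z₁) = (0.8779·245 − (-0.2533)·368)/1.131 = 272.55.
Then σ = (x₂ − x₁)/(z₂ − z₁) = (368 − 245)/1.131 = 108.73.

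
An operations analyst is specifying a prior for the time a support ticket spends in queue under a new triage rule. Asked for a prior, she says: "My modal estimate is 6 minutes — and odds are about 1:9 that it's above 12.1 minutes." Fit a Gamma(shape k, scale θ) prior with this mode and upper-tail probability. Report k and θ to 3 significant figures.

Gamma(k,θ) with k>1 has mode (k−1)θ, so θ = 6/(k−1).
Need P(X < 12.1) = 0.9 with θ tied to k this way. Start at k = 2, θ = 6: P(X<12.1) ≈ 0.598.
Too low — raise k to concentrate. Iterating converges to k ≈ 4.9.
Then θ = 6/(4.9−1) ≈ 1.54.

k ≈ 4.9, θ ≈ 1.54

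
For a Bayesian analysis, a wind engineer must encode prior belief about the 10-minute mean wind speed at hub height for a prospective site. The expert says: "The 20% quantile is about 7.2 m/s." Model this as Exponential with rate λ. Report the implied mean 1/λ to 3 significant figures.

P(T < 7.2) = 1 − e^(−λ·7.2) = 0.2, so λ = −ln(1−0.2)/7.2 = −ln(0.8)/7.2 = 0.031.
Mean = 1/λ = 32.3 m/s.

mean ≈ 32.3 m/s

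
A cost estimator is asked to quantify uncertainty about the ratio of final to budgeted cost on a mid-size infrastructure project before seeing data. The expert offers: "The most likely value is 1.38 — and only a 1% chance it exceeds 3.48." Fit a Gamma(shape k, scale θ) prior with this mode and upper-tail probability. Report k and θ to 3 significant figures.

Gamma(k,θ) with k>1 has mode (k−1)θ, so θ = 1.38/(k−1).
Need P(X < 3.48) = 0.99 with θ tied to k this way. Start at k = 2, θ = 1.38: P(X<3.48) ≈ 0.717.
Too low — raise k to concentrate. Iterating converges to k ≈ 6.48.
Then θ = 1.38/(6.48−1) ≈ 0.252.

k ≈ 6.48, θ ≈ 0.252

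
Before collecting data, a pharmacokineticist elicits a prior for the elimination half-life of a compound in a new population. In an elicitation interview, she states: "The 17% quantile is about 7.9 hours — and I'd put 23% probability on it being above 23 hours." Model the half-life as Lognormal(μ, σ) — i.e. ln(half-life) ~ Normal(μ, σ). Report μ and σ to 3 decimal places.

μ ≈ 2.669, σ ≈ 0.631

If T ~ Lognormal(μ,σ) then ln T ~ Normal(μ,σ), so the p-quantile of ln T is μ + z_p·σ.
ln(7.9) = 2.067 and ln(23) = 3.135; z_{0.17} = -0.9542, z_{0.77} = 0.7388.
σ = (3.135 − 2.067)/(0.7388 − (-0.9542)) = 0.631.
μ = 2.067 − (-0.9542)·0.631 = 2.669.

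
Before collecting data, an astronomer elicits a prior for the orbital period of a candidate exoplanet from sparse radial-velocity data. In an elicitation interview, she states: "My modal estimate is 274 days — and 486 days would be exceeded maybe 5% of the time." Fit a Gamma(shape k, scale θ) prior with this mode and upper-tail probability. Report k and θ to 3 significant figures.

k ≈ 9.49, θ ≈ 32.3

Gamma(k,θ) with k>1 has mode (k−1)θ, so θ = 274/(k−1).
Need P(X < 486) = 0.95 with θ tied to k this way. Start at k = 2, θ = 274: P(X<486) ≈ 0.529.
Too low — raise k to concentrate. Iterating converges to k ≈ 9.49.
Then θ = 274/(9.49−1) ≈ 32.3.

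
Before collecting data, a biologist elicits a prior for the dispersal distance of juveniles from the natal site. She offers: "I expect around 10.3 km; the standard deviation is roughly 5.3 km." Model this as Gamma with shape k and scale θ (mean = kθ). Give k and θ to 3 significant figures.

For Gamma(k, scale θ): mean = kθ, variance = kθ², so CV = 1/√k.
CV = SD/mean = 5.3/10.3 = 0.5146, hence k = 1/CV² = 3.78.
Then θ = mean/k = 10.3/3.78 = 2.73.

k ≈ 3.78, θ ≈ 2.73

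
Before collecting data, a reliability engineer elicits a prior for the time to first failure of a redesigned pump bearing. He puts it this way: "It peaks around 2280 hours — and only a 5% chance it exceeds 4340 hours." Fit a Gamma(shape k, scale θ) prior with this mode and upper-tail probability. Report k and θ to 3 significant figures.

k ≈ 7.71, θ ≈ 340

Gamma(k,θ) with k>1 has mode (k−1)θ, so θ = 2280/(k−1).
Need P(X < 4340) = 0.95 with θ tied to k this way. Start at k = 2, θ = 2280: P(X<4340) ≈ 0.567.
Too low — raise k to concentrate. Iterating converges to k ≈ 7.71.
Then θ = 2280/(7.71−1) ≈ 340.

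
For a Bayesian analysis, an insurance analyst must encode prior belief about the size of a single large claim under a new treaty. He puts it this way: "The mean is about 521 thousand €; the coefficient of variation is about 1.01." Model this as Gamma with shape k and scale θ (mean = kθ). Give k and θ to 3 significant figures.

For Gamma(k, scale θ): mean = kθ, variance = kθ², so CV = 1/√k.
CV = 1.01, hence k = 1/CV² = 0.98.
Then θ = mean/k = 521/0.98 = 531.

k ≈ 0.98, θ ≈ 531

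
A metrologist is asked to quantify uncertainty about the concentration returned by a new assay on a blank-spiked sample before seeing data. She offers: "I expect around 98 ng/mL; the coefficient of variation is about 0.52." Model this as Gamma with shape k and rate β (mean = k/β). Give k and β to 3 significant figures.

For Gamma(k, rate β): mean = k/β, variance = k/β², so CV = 1/√k.
CV = 0.52, hence k = 1/CV² = 3.7.
Then β = k/mean = 3.7/98 = 0.0377.

k ≈ 3.7, β ≈ 0.0377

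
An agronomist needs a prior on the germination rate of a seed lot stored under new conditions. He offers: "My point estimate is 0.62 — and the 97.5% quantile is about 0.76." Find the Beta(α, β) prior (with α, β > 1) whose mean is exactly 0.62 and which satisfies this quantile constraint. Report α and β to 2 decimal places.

With mean 0.62 fixed, write α = 0.62s, β = 0.38s where s = α+β.
Need P(θ < 0.76) = 0.975 under Beta(0.62s, 0.38s). Normal approximation: (q−m)/√(m(1−m)/s) ≈ z_{0.975} = 1.96, so s ≈ 0.62·0.38·(1.96)²/(0.76−0.62)² = 46.2.
At s = 46.2: P(θ<0.76) ≈ 0.981. Adjusting to match 0.975 gives s ≈ 41.24.
So α = 0.62·41.24 ≈ 25.57, β = 0.38·41.24 ≈ 15.67.

α ≈ 25.57, β ≈ 15.67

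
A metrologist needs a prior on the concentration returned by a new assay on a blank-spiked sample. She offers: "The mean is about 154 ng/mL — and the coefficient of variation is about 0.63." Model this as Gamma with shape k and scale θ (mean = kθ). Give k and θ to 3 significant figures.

For Gamma(k, scale θ): mean = kθ, variance = kθ², so CV = 1/√k.
CV = 0.63, hence k = 1/CV² = 2.52.
Then θ = mean/k = 154/2.52 = 61.1.

k ≈ 2.52, θ ≈ 61.1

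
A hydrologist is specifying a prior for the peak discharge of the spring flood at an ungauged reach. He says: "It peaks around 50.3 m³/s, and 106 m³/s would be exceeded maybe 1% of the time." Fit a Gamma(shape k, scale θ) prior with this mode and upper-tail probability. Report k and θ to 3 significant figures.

Gamma(k,θ) with k>1 has mode (k−1)θ, so θ = 50.3/(k−1).
Need P(X < 106) = 0.99 with θ tied to k this way. Start at k = 2, θ = 50.3: P(X<106) ≈ 0.622.
Too low — raise k to concentrate. Iterating converges to k ≈ 9.75.
Then θ = 50.3/(9.75−1) ≈ 5.75.

k ≈ 9.75, θ ≈ 5.75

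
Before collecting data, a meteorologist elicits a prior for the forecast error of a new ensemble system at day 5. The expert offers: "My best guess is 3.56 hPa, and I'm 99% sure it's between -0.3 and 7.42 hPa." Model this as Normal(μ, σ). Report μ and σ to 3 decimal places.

μ = 3.560, σ = 1.499

A symmetric 99% interval runs μ ± z·σ with z = 2.576.
Half-width = 3.86, so σ = 3.86/2.576 = 1.499.
μ is the stated best guess, 3.560.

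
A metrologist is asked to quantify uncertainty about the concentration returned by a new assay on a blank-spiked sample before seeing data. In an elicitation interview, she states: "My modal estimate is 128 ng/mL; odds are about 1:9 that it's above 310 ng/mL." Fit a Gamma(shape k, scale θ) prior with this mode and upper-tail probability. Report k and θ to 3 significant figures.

k ≈ 3.46, θ ≈ 52.1

Gamma(k,θ) with k>1 has mode (k−1)θ, so θ = 128/(k−1).
Need P(X < 310) = 0.9 with θ tied to k this way. Start at k = 2, θ = 128: P(X<310) ≈ 0.696.
Too low — raise k to concentrate. Iterating converges to k ≈ 3.46.
Then θ = 128/(3.46−1) ≈ 52.1.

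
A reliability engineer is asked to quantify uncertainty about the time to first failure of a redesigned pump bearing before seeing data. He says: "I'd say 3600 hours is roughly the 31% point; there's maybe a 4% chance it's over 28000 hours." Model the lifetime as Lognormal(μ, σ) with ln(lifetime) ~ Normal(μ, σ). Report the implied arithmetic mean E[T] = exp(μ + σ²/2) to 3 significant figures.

If T ~ Lognormal(μ,σ) then ln T ~ Normal(μ,σ), so the p-quantile of ln T is μ + z_p·σ.
ln(3600) = 8.189 and ln(28000) = 10.24; z_{0.31} = -0.4959, z_{0.96} = 1.751.
σ = (10.24 − 8.189)/(1.751 − (-0.4959)) = 0.913.
μ = 8.189 − (-0.4959)·0.913 = 8.641.
E[T] = exp(μ + σ²/2) = exp(8.641 + 0.4169) = 8590 hours.

E[T] ≈ 8590 hours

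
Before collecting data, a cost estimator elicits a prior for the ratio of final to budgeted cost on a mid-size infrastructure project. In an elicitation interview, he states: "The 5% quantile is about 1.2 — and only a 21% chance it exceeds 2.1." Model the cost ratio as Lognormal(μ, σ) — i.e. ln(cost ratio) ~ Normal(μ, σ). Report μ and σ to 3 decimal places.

μ ≈ 0.558, σ ≈ 0.228

If T ~ Lognormal(μ,σ) then ln T ~ Normal(μ,σ), so the p-quantile of ln T is μ + z_p·σ.
ln(1.2) = 0.1823 and ln(2.1) = 0.7419; z_{0.05} = -1.645, z_{0.79} = 0.8064.
σ = (0.7419 − 0.1823)/(0.8064 − (-1.645)) = 0.228.
μ = 0.1823 − (-1.645)·0.228 = 0.558.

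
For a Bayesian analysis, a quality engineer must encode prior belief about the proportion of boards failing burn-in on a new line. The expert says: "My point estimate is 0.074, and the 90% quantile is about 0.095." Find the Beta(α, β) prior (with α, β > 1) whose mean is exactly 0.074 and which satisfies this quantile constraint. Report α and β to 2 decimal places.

α ≈ 19.91, β ≈ 249.17

With mean 0.074 fixed, write α = 0.074s, β = 0.926s where s = α+β.
Need P(θ < 0.095) = 0.9 under Beta(0.074s, 0.926s). Normal approximation: (q−m)/√(m(1−m)/s) ≈ z_{0.9} = 1.28, so s ≈ 0.074·0.926·(1.28)²/(0.095−0.074)² = 255.2.
At s = 255.2: P(θ<0.095) ≈ 0.895. Adjusting to match 0.9 gives s ≈ 269.08.
So α = 0.074·269.08 ≈ 19.91, β = 0.926·269.08 ≈ 249.17.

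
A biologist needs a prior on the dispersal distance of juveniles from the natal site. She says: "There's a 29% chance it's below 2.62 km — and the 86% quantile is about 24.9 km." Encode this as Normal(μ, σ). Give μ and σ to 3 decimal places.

μ = 10.167, σ = 13.638

The p-quantile of Normal(μ,σ) is μ + z_p·σ, with z_{0.29} = -0.5534 and z_{0.86} = 1.08.
Eliminate σ: μ = (z₂·x₁ − z₁·x₂)/(z₂ − z₁) = (1.08·2.62 − (-0.5534)·24.9)/1.634 = 10.167.
Then σ = (x₂ − x₁)/(z₂ − z₁) = (24.9 − 2.62)/1.634 = 13.638.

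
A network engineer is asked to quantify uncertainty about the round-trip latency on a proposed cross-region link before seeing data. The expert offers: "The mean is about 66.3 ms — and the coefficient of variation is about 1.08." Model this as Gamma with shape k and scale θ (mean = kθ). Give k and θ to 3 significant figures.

k ≈ 0.857, θ ≈ 77.3

For Gamma(k, scale θ): mean = kθ, variance = kθ², so CV = 1/√k.
CV = 1.08, hence k = 1/CV² = 0.857.
Then θ = mean/k = 66.3/0.857 = 77.3.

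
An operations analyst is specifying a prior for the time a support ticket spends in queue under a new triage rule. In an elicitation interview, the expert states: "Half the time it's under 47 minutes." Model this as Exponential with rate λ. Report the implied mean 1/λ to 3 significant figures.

mean ≈ 67.8 minutes

Exponential median = ln 2 / λ, so λ = ln 2 / 47.0 = 0.0147.
Mean = 1/λ = 67.8 minutes.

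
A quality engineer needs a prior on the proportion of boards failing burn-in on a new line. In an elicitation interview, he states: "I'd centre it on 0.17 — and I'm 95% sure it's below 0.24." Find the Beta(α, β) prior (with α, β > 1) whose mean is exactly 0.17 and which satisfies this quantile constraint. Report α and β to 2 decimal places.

With mean 0.17 fixed, write α = 0.17s, β = 0.83s where s = α+β.
Need P(θ < 0.24) = 0.95 under Beta(0.17s, 0.83s). Normal approximation: (q−m)/√(m(1−m)/s) ≈ z_{0.95} = 1.64, so s ≈ 0.17·0.83·(1.64)²/(0.24−0.17)² = 77.9.
At s = 77.9: P(θ<0.24) ≈ 0.941. Adjusting to match 0.95 gives s ≈ 86.93.
So α = 0.17·86.93 ≈ 14.78, β = 0.83·86.93 ≈ 72.15.

α ≈ 14.78, β ≈ 72.15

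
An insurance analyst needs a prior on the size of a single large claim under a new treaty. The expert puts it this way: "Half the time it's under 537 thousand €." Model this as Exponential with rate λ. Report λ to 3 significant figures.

λ ≈ 0.00129

Exponential median = ln 2 / λ, so λ = ln 2 / 537.0 = 0.00129.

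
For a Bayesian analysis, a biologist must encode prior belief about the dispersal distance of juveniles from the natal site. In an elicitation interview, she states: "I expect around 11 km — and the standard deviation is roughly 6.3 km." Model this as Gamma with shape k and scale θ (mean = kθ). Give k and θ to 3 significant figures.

For Gamma(k, scale θ): mean = kθ, variance = kθ², so CV = 1/√k.
CV = SD/mean = 6.3/11 = 0.5727, hence k = 1/CV² = 3.05.
Then θ = mean/k = 11/3.05 = 3.61.

k ≈ 3.05, θ ≈ 3.61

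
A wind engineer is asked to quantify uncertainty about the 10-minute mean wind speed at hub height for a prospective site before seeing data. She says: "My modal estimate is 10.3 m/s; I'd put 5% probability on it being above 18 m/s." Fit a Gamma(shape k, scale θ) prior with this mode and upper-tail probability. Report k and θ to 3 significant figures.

k ≈ 9.95, θ ≈ 1.15

Gamma(k,θ) with k>1 has mode (k−1)θ, so θ = 10.3/(k−1).
Need P(X < 18) = 0.95 with θ tied to k this way. Start at k = 2, θ = 10.3: P(X<18) ≈ 0.521.
Too low — raise k to concentrate. Iterating converges to k ≈ 9.95.
Then θ = 10.3/(9.95−1) ≈ 1.15.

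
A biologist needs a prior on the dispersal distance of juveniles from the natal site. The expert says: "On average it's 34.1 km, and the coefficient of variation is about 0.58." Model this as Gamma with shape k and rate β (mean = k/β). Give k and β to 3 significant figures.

For Gamma(k, rate β): mean = k/β, variance = k/β², so CV = 1/√k.
CV = 0.58, hence k = 1/CV² = 2.97.
Then β = k/mean = 2.97/34.1 = 0.0872.

k ≈ 2.97, β ≈ 0.0872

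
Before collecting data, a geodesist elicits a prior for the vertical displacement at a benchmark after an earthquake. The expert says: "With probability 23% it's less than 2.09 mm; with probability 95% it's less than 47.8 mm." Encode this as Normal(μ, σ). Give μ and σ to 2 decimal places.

For Normal(μ,σ), the p-quantile is μ + z_p·σ. Here z_{0.23} = -0.7388, z_{0.95} = 1.645.
So 2.09 = μ − 0.7388σ and 47.8 = μ + 1.645σ.
Subtracting: σ = (47.8 − 2.09)/(1.645 − (-0.7388)) = 19.18.
Then μ = 2.09 − (-0.7388)·19.18 = 16.26.

μ = 16.26, σ = 19.18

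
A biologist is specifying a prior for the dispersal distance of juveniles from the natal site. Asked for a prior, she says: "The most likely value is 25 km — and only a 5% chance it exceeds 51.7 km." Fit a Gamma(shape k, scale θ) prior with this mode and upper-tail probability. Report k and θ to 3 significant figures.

Gamma(k,θ) with k>1 has mode (k−1)θ, so θ = 25/(k−1).
Need P(X < 51.7) = 0.95 with θ tied to k this way. Start at k = 2, θ = 25: P(X<51.7) ≈ 0.612.
Too low — raise k to concentrate. Iterating converges to k ≈ 6.24.
Then θ = 25/(6.24−1) ≈ 4.77.

k ≈ 6.24, θ ≈ 4.77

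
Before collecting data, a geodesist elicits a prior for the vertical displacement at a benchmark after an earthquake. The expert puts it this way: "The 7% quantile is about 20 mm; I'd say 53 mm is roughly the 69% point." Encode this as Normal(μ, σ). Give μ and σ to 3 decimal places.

μ = 44.701, σ = 16.737

The p-quantile of Normal(μ,σ) is μ + z_p·σ, with z_{0.07} = -1.476 and z_{0.69} = 0.4959.
Eliminate σ: μ = (z₂·x₁ − z₁·x₂)/(z₂ − z₁) = (0.4959·20 − (-1.476)·53)/1.972 = 44.701.
Then σ = (x₂ − x₁)/(z₂ − z₁) = (53 − 20)/1.972 = 16.737.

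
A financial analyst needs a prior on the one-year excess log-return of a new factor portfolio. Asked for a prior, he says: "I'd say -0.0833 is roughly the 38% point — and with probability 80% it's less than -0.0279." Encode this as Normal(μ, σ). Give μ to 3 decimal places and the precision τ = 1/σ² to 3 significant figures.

For Normal(μ,σ), the p-quantile is μ + z_p·σ. Here z_{0.38} = -0.3055, z_{0.8} = 0.8416.
So -0.0833 = μ − 0.3055σ and -0.0279 = μ + 0.8416σ.
Subtracting: σ = (-0.0279 − -0.0833)/(0.8416 − (-0.3055)) = 0.048.
Then μ = -0.0833 − (-0.3055)·0.048 = -0.069.
Precision τ = 1/σ² = 1/0.0483² = 429.

μ = -0.069, τ = 429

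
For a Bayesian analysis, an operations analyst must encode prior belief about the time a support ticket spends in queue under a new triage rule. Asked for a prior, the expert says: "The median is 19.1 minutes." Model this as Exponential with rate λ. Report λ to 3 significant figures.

λ ≈ 0.0363

Exponential median = ln 2 / λ, so λ = ln 2 / 19.1 = 0.0363.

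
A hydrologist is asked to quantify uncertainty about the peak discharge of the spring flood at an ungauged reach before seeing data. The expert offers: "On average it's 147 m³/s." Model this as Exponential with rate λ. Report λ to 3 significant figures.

Exponential mean = 1/λ, so λ = 1/147.0 = 0.0068.

λ ≈ 0.0068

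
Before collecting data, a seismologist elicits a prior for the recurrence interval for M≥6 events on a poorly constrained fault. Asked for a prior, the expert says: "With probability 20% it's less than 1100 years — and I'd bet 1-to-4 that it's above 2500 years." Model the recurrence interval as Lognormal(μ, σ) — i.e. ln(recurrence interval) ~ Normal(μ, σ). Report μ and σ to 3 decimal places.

μ ≈ 7.414, σ ≈ 0.488

If T ~ Lognormal(μ,σ) then ln T ~ Normal(μ,σ), so the p-quantile of ln T is μ + z_p·σ.
ln(1100) = 7.003 and ln(2500) = 7.824; z_{0.2} = -0.8416, z_{0.8} = 0.8416.
σ = (7.824 − 7.003)/(0.8416 − (-0.8416)) = 0.488.
μ = 7.003 − (-0.8416)·0.488 = 7.414.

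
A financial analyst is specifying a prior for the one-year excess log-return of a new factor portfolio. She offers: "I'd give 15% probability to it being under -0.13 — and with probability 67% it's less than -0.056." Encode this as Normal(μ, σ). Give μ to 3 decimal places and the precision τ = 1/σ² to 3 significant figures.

For Normal(μ,σ), the p-quantile is μ + z_p·σ. Here z_{0.15} = -1.036, z_{0.67} = 0.4399.
So -0.13 = μ − 1.036σ and -0.056 = μ + 0.4399σ.
Subtracting: σ = (-0.056 − -0.13)/(0.4399 − (-1.036)) = 0.050.
Then μ = -0.13 − (-1.036)·0.050 = -0.078.
Precision τ = 1/σ² = 1/0.05012² = 398.

μ = -0.078, τ = 398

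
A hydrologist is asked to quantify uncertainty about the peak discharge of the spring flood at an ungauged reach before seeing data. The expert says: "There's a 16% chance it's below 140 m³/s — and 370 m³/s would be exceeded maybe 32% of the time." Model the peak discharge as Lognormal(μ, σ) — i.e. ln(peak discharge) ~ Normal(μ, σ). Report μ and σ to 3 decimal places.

If T ~ Lognormal(μ,σ) then ln T ~ Normal(μ,σ), so the p-quantile of ln T is μ + z_p·σ.
ln(140) = 4.942 and ln(370) = 5.914; z_{0.16} = -0.9945, z_{0.68} = 0.4677.
σ = (5.914 − 4.942)/(0.4677 − (-0.9945)) = 0.665.
μ = 4.942 − (-0.9945)·0.665 = 5.603.

μ ≈ 5.603, σ ≈ 0.665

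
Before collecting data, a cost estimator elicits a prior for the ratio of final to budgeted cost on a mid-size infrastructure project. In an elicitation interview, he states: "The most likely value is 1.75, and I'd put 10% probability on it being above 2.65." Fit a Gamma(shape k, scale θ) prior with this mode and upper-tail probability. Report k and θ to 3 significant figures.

Gamma(k,θ) with k>1 has mode (k−1)θ, so θ = 1.75/(k−1).
Need P(X < 2.65) = 0.9 with θ tied to k this way. Start at k = 2, θ = 1.75: P(X<2.65) ≈ 0.447.
Too low — raise k to concentrate. Iterating converges to k ≈ 11.8.
Then θ = 1.75/(11.8−1) ≈ 0.162.

k ≈ 11.8, θ ≈ 0.162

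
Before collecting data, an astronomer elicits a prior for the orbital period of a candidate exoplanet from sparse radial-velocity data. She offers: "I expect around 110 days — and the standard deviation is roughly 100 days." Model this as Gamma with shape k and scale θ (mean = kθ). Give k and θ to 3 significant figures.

For Gamma(k, scale θ): mean = kθ, variance = kθ², so CV = 1/√k.
CV = SD/mean = 100/110 = 0.9091, hence k = 1/CV² = 1.21.
Then θ = mean/k = 110/1.21 = 90.9.

k ≈ 1.21, θ ≈ 90.9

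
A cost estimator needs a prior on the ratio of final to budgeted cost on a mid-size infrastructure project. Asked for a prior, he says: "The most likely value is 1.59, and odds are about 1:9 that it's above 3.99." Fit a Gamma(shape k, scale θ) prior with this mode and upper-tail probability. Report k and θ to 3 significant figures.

Gamma(k,θ) with k>1 has mode (k−1)θ, so θ = 1.59/(k−1).
Need P(X < 3.99) = 0.9 with θ tied to k this way. Start at k = 2, θ = 1.59: P(X<3.99) ≈ 0.715.
Too low — raise k to concentrate. Iterating converges to k ≈ 3.27.
Then θ = 1.59/(3.27−1) ≈ 0.701.

k ≈ 3.27, θ ≈ 0.701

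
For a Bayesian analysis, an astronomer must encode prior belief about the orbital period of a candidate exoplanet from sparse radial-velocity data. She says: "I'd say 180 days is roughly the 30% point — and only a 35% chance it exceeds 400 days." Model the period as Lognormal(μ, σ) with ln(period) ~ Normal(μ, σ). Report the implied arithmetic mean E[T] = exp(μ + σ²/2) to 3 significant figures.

If T ~ Lognormal(μ,σ) then ln T ~ Normal(μ,σ), so the p-quantile of ln T is μ + z_p·σ.
ln(180) = 5.193 and ln(400) = 5.991; z_{0.3} = -0.5244, z_{0.65} = 0.3853.
σ = (5.991 − 5.193)/(0.3853 − (-0.5244)) = 0.878.
μ = 5.193 − (-0.5244)·0.878 = 5.653.
E[T] = exp(μ + σ²/2) = exp(5.653 + 0.3852) = 419 days.

E[T] ≈ 419 days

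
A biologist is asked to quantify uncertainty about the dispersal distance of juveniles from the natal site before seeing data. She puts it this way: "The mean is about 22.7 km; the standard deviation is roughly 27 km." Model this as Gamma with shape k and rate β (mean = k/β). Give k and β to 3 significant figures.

k ≈ 0.707, β ≈ 0.0311

For Gamma(k, rate β): mean = k/β, variance = k/β², so CV = 1/√k.
CV = SD/mean = 27/22.7 = 1.189, hence k = 1/CV² = 0.707.
Then β = k/mean = 0.707/22.7 = 0.0311.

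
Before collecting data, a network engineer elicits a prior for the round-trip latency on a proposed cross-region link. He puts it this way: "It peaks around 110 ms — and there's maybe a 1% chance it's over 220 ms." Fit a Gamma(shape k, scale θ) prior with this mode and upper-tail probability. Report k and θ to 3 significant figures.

k ≈ 11.2, θ ≈ 10.8

Gamma(k,θ) with k>1 has mode (k−1)θ, so θ = 110/(k−1).
Need P(X < 220) = 0.99 with θ tied to k this way. Start at k = 2, θ = 110: P(X<220) ≈ 0.594.
Too low — raise k to concentrate. Iterating converges to k ≈ 11.2.
Then θ = 110/(11.2−1) ≈ 10.8.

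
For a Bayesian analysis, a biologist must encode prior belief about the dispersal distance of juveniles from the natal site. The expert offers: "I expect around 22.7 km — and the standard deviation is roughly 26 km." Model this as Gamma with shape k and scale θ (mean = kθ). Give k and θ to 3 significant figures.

For Gamma(k, scale θ): mean = kθ, variance = kθ², so CV = 1/√k.
CV = SD/mean = 26/22.7 = 1.145, hence k = 1/CV² = 0.762.
Then θ = mean/k = 22.7/0.762 = 29.8.

k ≈ 0.762, θ ≈ 29.8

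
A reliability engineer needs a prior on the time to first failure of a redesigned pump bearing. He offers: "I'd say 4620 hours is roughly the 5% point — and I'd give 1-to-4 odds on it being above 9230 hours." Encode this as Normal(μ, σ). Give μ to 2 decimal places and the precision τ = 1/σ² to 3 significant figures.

For Normal(μ,σ), the p-quantile is μ + z_p·σ. Here z_{0.05} = -1.645, z_{0.8} = 0.8416.
So 4620 = μ − 1.645σ and 9230 = μ + 0.8416σ.
Subtracting: σ = (9230 − 4620)/(0.8416 − (-1.645)) = 1854.03.
Then μ = 4620 − (-1.645)·1854.03 = 7669.61.
Precision τ = 1/σ² = 1/1854² = 2.91e-07.

μ = 7669.61, τ = 2.91e-07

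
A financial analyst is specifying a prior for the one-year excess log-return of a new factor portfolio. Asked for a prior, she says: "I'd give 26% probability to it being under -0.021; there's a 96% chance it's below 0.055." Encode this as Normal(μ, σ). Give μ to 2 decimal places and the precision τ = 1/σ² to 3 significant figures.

For Normal(μ,σ), the p-quantile is μ + z_p·σ. Here z_{0.26} = -0.6433, z_{0.96} = 1.751.
So -0.021 = μ − 0.6433σ and 0.055 = μ + 1.751σ.
Subtracting: σ = (0.055 − -0.021)/(1.751 − (-0.6433)) = 0.03.
Then μ = -0.021 − (-0.6433)·0.03 = -0.00.
Precision τ = 1/σ² = 1/0.03175² = 992.

μ = -0.00, τ = 992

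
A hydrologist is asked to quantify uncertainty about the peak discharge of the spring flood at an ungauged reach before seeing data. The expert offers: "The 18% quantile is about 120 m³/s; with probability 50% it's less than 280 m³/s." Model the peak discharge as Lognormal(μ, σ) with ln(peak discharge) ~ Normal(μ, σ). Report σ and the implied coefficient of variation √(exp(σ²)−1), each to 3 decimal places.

If T ~ Lognormal(μ,σ) then ln T ~ Normal(μ,σ), so the p-quantile of ln T is μ + z_p·σ.
ln(120) = 4.787 and ln(280) = 5.635; z_{0.18} = -0.9154, z_{0.5} = 0.
σ = (5.635 − 4.787)/(0 − (-0.9154)) = 0.926.
μ = 4.787 − (-0.9154)·0.926 = 5.635.
CV = √(exp(σ²)−1) = √(exp(0.8568)−1) = 1.164.

σ ≈ 0.926, CV ≈ 1.164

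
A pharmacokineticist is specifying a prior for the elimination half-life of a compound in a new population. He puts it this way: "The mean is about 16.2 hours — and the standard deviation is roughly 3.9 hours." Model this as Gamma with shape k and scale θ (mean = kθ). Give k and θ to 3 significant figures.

k ≈ 17.3, θ ≈ 0.939

For Gamma(k, scale θ): mean = kθ, variance = kθ², so CV = 1/√k.
CV = SD/mean = 3.9/16.2 = 0.2407, hence k = 1/CV² = 17.3.
Then θ = mean/k = 16.2/17.3 = 0.939.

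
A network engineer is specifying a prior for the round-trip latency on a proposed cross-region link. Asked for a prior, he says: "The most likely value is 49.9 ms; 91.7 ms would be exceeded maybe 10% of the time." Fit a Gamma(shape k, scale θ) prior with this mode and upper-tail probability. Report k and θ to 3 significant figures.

k ≈ 6.15, θ ≈ 9.69

Gamma(k,θ) with k>1 has mode (k−1)θ, so θ = 49.9/(k−1).
Need P(X < 91.7) = 0.9 with θ tied to k this way. Start at k = 2, θ = 49.9: P(X<91.7) ≈ 0.548.
Too low — raise k to concentrate. Iterating converges to k ≈ 6.15.
Then θ = 49.9/(6.15−1) ≈ 9.69.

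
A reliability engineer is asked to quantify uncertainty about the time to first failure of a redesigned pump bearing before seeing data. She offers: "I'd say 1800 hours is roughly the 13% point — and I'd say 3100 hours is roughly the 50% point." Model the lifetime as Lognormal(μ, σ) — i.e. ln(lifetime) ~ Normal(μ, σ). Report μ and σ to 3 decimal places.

μ ≈ 8.039, σ ≈ 0.483

If T ~ Lognormal(μ,σ) then ln T ~ Normal(μ,σ), so the p-quantile of ln T is μ + z_p·σ.
ln(1800) = 7.496 and ln(3100) = 8.039; z_{0.13} = -1.126, z_{0.5} = 0.
σ = (8.039 − 7.496)/(0 − (-1.126)) = 0.483.
μ = 7.496 − (-1.126)·0.483 = 8.039.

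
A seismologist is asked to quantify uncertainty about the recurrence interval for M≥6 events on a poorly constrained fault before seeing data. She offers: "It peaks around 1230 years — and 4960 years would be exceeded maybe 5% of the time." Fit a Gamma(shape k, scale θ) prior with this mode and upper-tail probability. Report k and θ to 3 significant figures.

Gamma(k,θ) with k>1 has mode (k−1)θ, so θ = 1230/(k−1).
Need P(X < 4960) = 0.95 with θ tied to k this way. Start at k = 2, θ = 1230: P(X<4960) ≈ 0.911.
Too low — raise k to concentrate. Iterating converges to k ≈ 2.29.
Then θ = 1230/(2.29−1) ≈ 952.

k ≈ 2.29, θ ≈ 952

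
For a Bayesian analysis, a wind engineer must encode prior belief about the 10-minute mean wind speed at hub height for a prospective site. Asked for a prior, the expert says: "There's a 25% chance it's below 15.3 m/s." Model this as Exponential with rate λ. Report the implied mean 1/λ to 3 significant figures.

mean ≈ 53.2 m/s

P(T < 15.3) = 1 − e^(−λ·15.3) = 0.25, so λ = −ln(1−0.25)/15.3 = −ln(0.75)/15.3 = 0.0188.
Mean = 1/λ = 53.2 m/s.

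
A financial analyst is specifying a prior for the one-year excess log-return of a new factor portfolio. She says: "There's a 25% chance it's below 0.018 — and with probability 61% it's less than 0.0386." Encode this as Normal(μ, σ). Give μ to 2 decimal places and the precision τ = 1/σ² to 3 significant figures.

μ = 0.03, τ = 2140

The p-quantile of Normal(μ,σ) is μ + z_p·σ, with z_{0.25} = -0.6745 and z_{0.61} = 0.2793.
Eliminate σ: μ = (z₂·x₁ − z₁·x₂)/(z₂ − z₁) = (0.2793·0.018 − (-0.6745)·0.0386)/0.9538 = 0.03.
Then σ = (x₂ − x₁)/(z₂ − z₁) = (0.0386 − 0.018)/0.9538 = 0.02.
Precision τ = 1/σ² = 1/0.0216² = 2140.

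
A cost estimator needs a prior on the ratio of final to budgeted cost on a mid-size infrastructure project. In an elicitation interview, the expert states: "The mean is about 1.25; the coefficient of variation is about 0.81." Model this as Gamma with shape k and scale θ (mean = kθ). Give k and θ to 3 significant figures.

For Gamma(k, scale θ): mean = kθ, variance = kθ², so CV = 1/√k.
CV = 0.81, hence k = 1/CV² = 1.52.
Then θ = mean/k = 1.25/1.52 = 0.82.

k ≈ 1.52, θ ≈ 0.82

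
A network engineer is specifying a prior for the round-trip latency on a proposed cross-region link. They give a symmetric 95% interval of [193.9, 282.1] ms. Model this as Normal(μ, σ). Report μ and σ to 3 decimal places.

μ = 238.000, σ = 22.500

A symmetric 95% interval runs μ ± z·σ with z = 1.96.
Half-width = 44.1, so σ = 44.1/1.96 = 22.500.
μ is the interval midpoint, 238.000.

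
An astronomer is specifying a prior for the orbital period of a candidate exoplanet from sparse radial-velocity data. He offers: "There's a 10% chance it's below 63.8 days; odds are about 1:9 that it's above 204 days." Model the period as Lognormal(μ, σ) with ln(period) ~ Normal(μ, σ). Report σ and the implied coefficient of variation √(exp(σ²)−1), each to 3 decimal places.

If T ~ Lognormal(μ,σ) then ln T ~ Normal(μ,σ), so the p-quantile of ln T is μ + z_p·σ.
ln(63.8) = 4.156 and ln(204) = 5.318; z_{0.1} = -1.282, z_{0.9} = 1.282.
σ = (5.318 − 4.156)/(1.282 − (-1.282)) = 0.453.
μ = 4.156 − (-1.282)·0.453 = 4.737.
CV = √(exp(σ²)−1) = √(exp(0.2057)−1) = 0.478.

σ ≈ 0.453, CV ≈ 0.478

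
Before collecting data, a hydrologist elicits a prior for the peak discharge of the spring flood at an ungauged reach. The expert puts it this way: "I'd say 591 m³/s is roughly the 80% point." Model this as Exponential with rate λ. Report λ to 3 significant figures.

P(T < 591.0) = 1 − e^(−λ·591.0) = 0.8, so λ = −ln(1−0.8)/591.0 = −ln(0.2)/591.0 = 0.00272.

λ ≈ 0.00272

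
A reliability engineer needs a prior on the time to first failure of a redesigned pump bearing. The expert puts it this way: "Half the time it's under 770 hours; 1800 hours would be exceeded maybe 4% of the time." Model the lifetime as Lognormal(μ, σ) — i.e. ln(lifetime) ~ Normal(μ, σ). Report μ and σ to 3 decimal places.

μ ≈ 6.646, σ ≈ 0.485

If T ~ Lognormal(μ,σ) then ln T ~ Normal(μ,σ), so the p-quantile of ln T is μ + z_p·σ.
ln(770) = 6.646 and ln(1800) = 7.496; z_{0.5} = 0, z_{0.96} = 1.751.
σ = (7.496 − 6.646)/(1.751 − (0)) = 0.485.
μ = 6.646 − (0)·0.485 = 6.646.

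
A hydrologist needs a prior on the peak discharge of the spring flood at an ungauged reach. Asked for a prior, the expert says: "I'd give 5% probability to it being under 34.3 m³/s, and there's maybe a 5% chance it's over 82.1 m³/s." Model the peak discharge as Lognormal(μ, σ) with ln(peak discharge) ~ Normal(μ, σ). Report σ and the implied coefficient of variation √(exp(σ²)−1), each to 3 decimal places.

σ ≈ 0.265, CV ≈ 0.270

If T ~ Lognormal(μ,σ) then ln T ~ Normal(μ,σ), so the p-quantile of ln T is μ + z_p·σ.
ln(34.3) = 3.535 and ln(82.1) = 4.408; z_{0.05} = -1.645, z_{0.95} = 1.645.
σ = (4.408 − 3.535)/(1.645 − (-1.645)) = 0.265.
μ = 3.535 − (-1.645)·0.265 = 3.972.
CV = √(exp(σ²)−1) = √(exp(0.0704)−1) = 0.270.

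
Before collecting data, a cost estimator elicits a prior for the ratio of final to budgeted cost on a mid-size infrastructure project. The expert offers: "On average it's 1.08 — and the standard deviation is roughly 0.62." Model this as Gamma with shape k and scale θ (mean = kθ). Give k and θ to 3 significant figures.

k ≈ 3.03, θ ≈ 0.356

For Gamma(k, scale θ): mean = kθ, variance = kθ², so CV = 1/√k.
CV = SD/mean = 0.62/1.08 = 0.5741, hence k = 1/CV² = 3.03.
Then θ = mean/k = 1.08/3.03 = 0.356.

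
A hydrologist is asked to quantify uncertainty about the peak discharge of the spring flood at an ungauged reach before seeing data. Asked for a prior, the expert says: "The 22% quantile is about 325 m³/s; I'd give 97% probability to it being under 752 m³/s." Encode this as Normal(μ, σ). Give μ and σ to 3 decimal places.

μ = 449.285, σ = 160.951

For Normal(μ,σ), the p-quantile is μ + z_p·σ. Here z_{0.22} = -0.7722, z_{0.97} = 1.881.
So 325 = μ − 0.7722σ and 752 = μ + 1.881σ.
Subtracting: σ = (752 − 325)/(1.881 − (-0.7722)) = 160.951.
Then μ = 325 − (-0.7722)·160.951 = 449.285.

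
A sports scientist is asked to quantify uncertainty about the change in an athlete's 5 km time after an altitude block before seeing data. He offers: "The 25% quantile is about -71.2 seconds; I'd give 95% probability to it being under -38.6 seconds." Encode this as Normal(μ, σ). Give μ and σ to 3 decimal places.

μ = -61.720, σ = 14.056

For Normal(μ,σ), the p-quantile is μ + z_p·σ. Here z_{0.25} = -0.6745, z_{0.95} = 1.645.
So -71.2 = μ − 0.6745σ and -38.6 = μ + 1.645σ.
Subtracting: σ = (-38.6 − -71.2)/(1.645 − (-0.6745)) = 14.056.
Then μ = -71.2 − (-0.6745)·14.056 = -61.720.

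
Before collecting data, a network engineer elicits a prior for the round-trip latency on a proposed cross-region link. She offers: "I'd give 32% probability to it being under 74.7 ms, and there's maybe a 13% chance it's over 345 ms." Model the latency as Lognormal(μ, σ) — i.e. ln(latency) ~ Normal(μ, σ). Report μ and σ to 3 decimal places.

If T ~ Lognormal(μ,σ) then ln T ~ Normal(μ,σ), so the p-quantile of ln T is μ + z_p·σ.
ln(74.7) = 4.313 and ln(345) = 5.844; z_{0.32} = -0.4677, z_{0.87} = 1.126.
σ = (5.844 − 4.313)/(1.126 − (-0.4677)) = 0.960.
μ = 4.313 − (-0.4677)·0.960 = 4.762.

μ ≈ 4.762, σ ≈ 0.960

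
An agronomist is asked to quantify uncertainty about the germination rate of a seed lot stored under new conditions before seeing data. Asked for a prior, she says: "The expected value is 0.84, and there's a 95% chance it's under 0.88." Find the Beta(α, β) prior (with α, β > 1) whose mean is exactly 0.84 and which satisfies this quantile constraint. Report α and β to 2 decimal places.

α ≈ 172.71, β ≈ 32.90

With mean 0.84 fixed, write α = 0.84s, β = 0.16s where s = α+β.
Need P(θ < 0.88) = 0.95 under Beta(0.84s, 0.16s). Normal approximation: (q−m)/√(m(1−m)/s) ≈ z_{0.95} = 1.64, so s ≈ 0.84·0.16·(1.64)²/(0.88−0.84)² = 227.3.
At s = 227.3: P(θ<0.88) ≈ 0.959. Adjusting to match 0.95 gives s ≈ 205.60.
So α = 0.84·205.60 ≈ 172.71, β = 0.16·205.60 ≈ 32.90.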